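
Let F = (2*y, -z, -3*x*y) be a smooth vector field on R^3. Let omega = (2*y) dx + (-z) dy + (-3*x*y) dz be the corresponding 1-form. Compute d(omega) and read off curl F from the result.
d(omega) = (1 - 3*x) dy ∧ dz + (3*y) dz ∧ dx + (-2) dx ∧ dy; curl F = (1 - 3*x, 3*y, -2)

d omega = sum_{i<j} (∂f_j/∂x_i - ∂f_i/∂x_j) dx_i ∧ dx_j. Under the identification (dy ∧ dz, dz ∧ dx, dx ∧ dy) ↔ (e_x, e_y, e_z), the coefficients are exactly the components of curl F. Compute:
  ∂R/∂y - ∂Q/∂z = (-3*x) - (-1) = 1 - 3*x
  ∂P/∂z - ∂R/∂x = (0) - (-3*y) = 3*y
  ∂Q/∂x - ∂P/∂y = (0) - (2) = -2.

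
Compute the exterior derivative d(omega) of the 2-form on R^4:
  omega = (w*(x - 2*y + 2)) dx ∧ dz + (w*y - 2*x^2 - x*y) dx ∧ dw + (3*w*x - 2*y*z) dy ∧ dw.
d(omega) = (2*w) dx ∧ dy ∧ dz + (x - 2*y + 2) dx ∧ dz ∧ dw + (2*w + x) dx ∧ dy ∧ dw + (2*y) dy ∧ dz ∧ dw

For a 2-form omega = sum_{i<j} g_{ij} dx_i ∧ dx_j, the exterior derivative is
  d(omega) = sum_{i<j} d(g_{ij}) ∧ dx_i ∧ dx_j = sum_{i<j, k} (∂g_{ij}/∂x_k) dx_k ∧ dx_i ∧ dx_j.
Expand each term, using dx_k ∧ dx_i ∧ dx_j = sgn(permutation) dx_{(a)} ∧ dx_{(b)} ∧ dx_{(c)} with (a < b < c) sorted:
  d(w*(x - 2*y + 2)) includes (∂/∂y)(w*(x - 2*y + 2)) dy = (-2*w) dy, which multiplied by dx ∧ dz gives (2*w) dx ∧ dy ∧ dz
  d(w*(x - 2*y + 2)) includes (∂/∂w)(w*(x - 2*y + 2)) dw = (x - 2*y + 2) dw, which multiplied by dx ∧ dz gives (x - 2*y + 2) dx ∧ dz ∧ dw
  d(w*y - 2*x^2 - x*y) includes (∂/∂y)(w*y - 2*x^2 - x*y) dy = (w - x) dy, which multiplied by dx ∧ dw gives (-w + x) dx ∧ dy ∧ dw
  d(3*w*x - 2*y*z) includes (∂/∂x)(3*w*x - 2*y*z) dx = (3*w) dx, which multiplied by dy ∧ dw gives (3*w) dx ∧ dy ∧ dw
  d(3*w*x - 2*y*z) includes (∂/∂z)(3*w*x - 2*y*z) dz = (-2*y) dz, which multiplied by dy ∧ dw gives (2*y) dy ∧ dz ∧ dw
Collecting like 3-forms: d(omega) = (2*w) dx ∧ dy ∧ dz + (x - 2*y + 2) dx ∧ dz ∧ dw + (2*w + x) dx ∧ dy ∧ dw + (2*y) dy ∧ dz ∧ dw.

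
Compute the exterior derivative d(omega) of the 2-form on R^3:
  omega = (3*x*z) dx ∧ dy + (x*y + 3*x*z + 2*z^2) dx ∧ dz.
d(omega) = (2*x) dx ∧ dy ∧ dz

For a 2-form omega = sum_{i<j} g_{ij} dx_i ∧ dx_j, the exterior derivative is
  d(omega) = sum_{i<j} d(g_{ij}) ∧ dx_i ∧ dx_j = sum_{i<j, k} (∂g_{ij}/∂x_k) dx_k ∧ dx_i ∧ dx_j.
Expand each term, using dx_k ∧ dx_i ∧ dx_j = sgn(permutation) dx_{(a)} ∧ dx_{(b)} ∧ dx_{(c)} with (a < b < c) sorted:
  d(3*x*z) includes (∂/∂z)(3*x*z) dz = (3*x) dz, which multiplied by dx ∧ dy gives (3*x) dx ∧ dy ∧ dz
  d(x*y + 3*x*z + 2*z^2) includes (∂/∂y)(x*y + 3*x*z + 2*z^2) dy = (x) dy, which multiplied by dx ∧ dz gives (-x) dx ∧ dy ∧ dz
Collecting like 3-forms: d(omega) = (2*x) dx ∧ dy ∧ dz.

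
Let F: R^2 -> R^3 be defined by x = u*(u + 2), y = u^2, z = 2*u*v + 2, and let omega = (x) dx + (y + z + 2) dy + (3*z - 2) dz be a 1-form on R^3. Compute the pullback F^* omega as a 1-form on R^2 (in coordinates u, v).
F^* omega = (4*u^3 + 4*u^2*v + 6*u^2 + 12*u*v^2 + 12*u + 8*v) du + (4*u*(3*u*v + 2)) dv

Using F^*(f dg) = (f ∘ F) d(g ∘ F), substitute each coordinate x_i by F_i(u, v) in f_i, and replace dx_i by d F_i = (∂F_i/∂u) du + (∂F_i/∂v) dv.
  For the x component: f_1(F) = u*(u + 2); d F_1 = (2*u + 2) du + (0) dv
  For the y component: f_2(F) = u^2 + 2*u*v + 4; d F_2 = (2*u) du + (0) dv
  For the z component: f_3(F) = 6*u*v + 4; d F_3 = (2*v) du + (2*u) dv
Combining and collecting du, dv coefficients:
  coeff of du: 4*u^3 + 4*u^2*v + 6*u^2 + 12*u*v^2 + 12*u + 8*v
  coeff of dv: 4*u*(3*u*v + 2)
F^* omega = (4*u^3 + 4*u^2*v + 6*u^2 + 12*u*v^2 + 12*u + 8*v) du + (4*u*(3*u*v + 2)) dv.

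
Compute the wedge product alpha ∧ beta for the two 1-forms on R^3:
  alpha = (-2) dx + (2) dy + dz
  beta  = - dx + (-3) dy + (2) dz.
alpha ∧ beta = (8) dx ∧ dy + (-3) dx ∧ dz + (7) dy ∧ dz

Distribute the wedge, using dx_i ∧ dx_j = -dx_j ∧ dx_i and dx_i ∧ dx_i = 0. For each pair (i, j) with i < j, the coefficient of dx_i ∧ dx_j in alpha ∧ beta is (alpha_i * beta_j - alpha_j * beta_i). Collecting: alpha ∧ beta = (8) dx ∧ dy + (-3) dx ∧ dz + (7) dy ∧ dz.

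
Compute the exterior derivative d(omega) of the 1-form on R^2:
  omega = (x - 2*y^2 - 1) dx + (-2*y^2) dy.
d(omega) = (4*y) dx ∧ dy

For a 1-form omega = sum_i f_i dx_i, the exterior derivative is
  d(omega) = sum_{i < j} (∂f_j/∂x_i - ∂f_i/∂x_j) dx_i ∧ dx_j.
  coefficient of dx ∧ dy: ∂f_2/∂x - ∂f_1/∂y = ∂(-2*y^2)/∂x - ∂(x - 2*y^2 - 1)/∂y = 4*y
Assembling: d(omega) = (4*y) dx ∧ dy.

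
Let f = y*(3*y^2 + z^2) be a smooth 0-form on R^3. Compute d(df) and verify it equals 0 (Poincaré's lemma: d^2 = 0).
d(df) = 0

Step 1: df = sum_i (∂f/∂x_i) dx_i = (0) dx + (9*y^2 + z^2) dy + (2*y*z) dz.
Step 2: Apply d again. Using the 1-form formula, the coefficient of dx ∧ dy in d(df) is ∂^2 f/∂x ∂y - ∂^2 f/∂y ∂x = (0) - (0) = 0 (equality of mixed partials for smooth f).
Similarly for dx ∧ dz and dy ∧ dz — all coefficients vanish. So d(df) = 0.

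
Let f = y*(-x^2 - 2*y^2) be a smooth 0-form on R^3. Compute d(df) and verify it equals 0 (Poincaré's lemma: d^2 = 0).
d(df) = 0

Step 1: df = sum_i (∂f/∂x_i) dx_i = (-2*x*y) dx + (-x^2 - 6*y^2) dy + (0) dz.
Step 2: Apply d again. Using the 1-form formula, the coefficient of dx ∧ dy in d(df) is ∂^2 f/∂x ∂y - ∂^2 f/∂y ∂x = (-2*x) - (-2*x) = 0 (equality of mixed partials for smooth f).
Similarly for dx ∧ dz and dy ∧ dz — all coefficients vanish. So d(df) = 0.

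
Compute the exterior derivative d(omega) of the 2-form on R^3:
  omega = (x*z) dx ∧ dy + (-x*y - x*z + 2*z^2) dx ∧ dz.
d(omega) = (2*x) dx ∧ dy ∧ dz

For a 2-form omega = sum_{i<j} g_{ij} dx_i ∧ dx_j, the exterior derivative is
  d(omega) = sum_{i<j} d(g_{ij}) ∧ dx_i ∧ dx_j = sum_{i<j, k} (∂g_{ij}/∂x_k) dx_k ∧ dx_i ∧ dx_j.
Expand each term, using dx_k ∧ dx_i ∧ dx_j = sgn(permutation) dx_{(a)} ∧ dx_{(b)} ∧ dx_{(c)} with (a < b < c) sorted:
  d(x*z) includes (∂/∂z)(x*z) dz = (x) dz, which multiplied by dx ∧ dy gives (x) dx ∧ dy ∧ dz
  d(-x*y - x*z + 2*z^2) includes (∂/∂y)(-x*y - x*z + 2*z^2) dy = (-x) dy, which multiplied by dx ∧ dz gives (x) dx ∧ dy ∧ dz
Collecting like 3-forms: d(omega) = (2*x) dx ∧ dy ∧ dz.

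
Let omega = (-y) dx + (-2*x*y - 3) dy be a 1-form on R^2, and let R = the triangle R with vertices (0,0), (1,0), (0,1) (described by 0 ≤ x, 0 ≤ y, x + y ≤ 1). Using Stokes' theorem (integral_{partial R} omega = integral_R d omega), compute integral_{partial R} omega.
integral_(partial R) omega = 1/6

Stokes: integral_partial_R omega = integral_R d omega with d omega = (∂Q/∂x - ∂P/∂y) dx ∧ dy.
  ∂Q/∂x = -2*y
  ∂P/∂y = -1
  integrand = ∂Q/∂x - ∂P/∂y = 1 - 2*y.
Integrating over R: integral_0^1 integral_0^{1-x} (1 - 2*y) dy dx = 1/6.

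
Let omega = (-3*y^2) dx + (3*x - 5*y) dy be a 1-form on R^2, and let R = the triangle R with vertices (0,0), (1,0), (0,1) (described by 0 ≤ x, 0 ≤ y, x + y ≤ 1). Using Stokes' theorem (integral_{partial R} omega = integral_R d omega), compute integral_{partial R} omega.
integral_(partial R) omega = 5/2

Stokes: integral_partial_R omega = integral_R d omega with d omega = (∂Q/∂x - ∂P/∂y) dx ∧ dy.
  ∂Q/∂x = 3
  ∂P/∂y = -6*y
  integrand = ∂Q/∂x - ∂P/∂y = 6*y + 3.
Integrating over R: integral_0^1 integral_0^{1-x} (6*y + 3) dy dx = 5/2.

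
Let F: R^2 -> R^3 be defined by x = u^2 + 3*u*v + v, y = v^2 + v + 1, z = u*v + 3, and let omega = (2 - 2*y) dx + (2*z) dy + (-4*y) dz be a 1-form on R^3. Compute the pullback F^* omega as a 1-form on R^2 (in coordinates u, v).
F^* omega = (2*v*(-2*u*v - 2*u - 5*v^2 - 5*v - 2)) du + (-6*u*v^2 - 8*u*v - 4*u - 2*v^2 + 10*v + 6) dv

Using F^*(f dg) = (f ∘ F) d(g ∘ F), substitute each coordinate x_i by F_i(u, v) in f_i, and replace dx_i by d F_i = (∂F_i/∂u) du + (∂F_i/∂v) dv.
  For the x component: f_1(F) = 2*v*(-v - 1); d F_1 = (2*u + 3*v) du + (3*u + 1) dv
  For the y component: f_2(F) = 2*u*v + 6; d F_2 = (0) du + (2*v + 1) dv
  For the z component: f_3(F) = -4*v^2 - 4*v - 4; d F_3 = (v) du + (u) dv
Combining and collecting du, dv coefficients:
  coeff of du: 2*v*(-2*u*v - 2*u - 5*v^2 - 5*v - 2)
  coeff of dv: -6*u*v^2 - 8*u*v - 4*u - 2*v^2 + 10*v + 6
F^* omega = (2*v*(-2*u*v - 2*u - 5*v^2 - 5*v - 2)) du + (-6*u*v^2 - 8*u*v - 4*u - 2*v^2 + 10*v + 6) dv.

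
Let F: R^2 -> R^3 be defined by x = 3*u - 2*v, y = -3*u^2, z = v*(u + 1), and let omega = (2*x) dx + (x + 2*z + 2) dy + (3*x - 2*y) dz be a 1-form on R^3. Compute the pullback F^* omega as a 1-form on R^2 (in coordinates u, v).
F^* omega = (-6*u^2*v - 18*u^2 + 9*u*v + 6*u - 6*v^2 - 12*v) du + (6*u^3 + 15*u^2 - 6*u*v - 3*u + 2*v) dv

Using F^*(f dg) = (f ∘ F) d(g ∘ F), substitute each coordinate x_i by F_i(u, v) in f_i, and replace dx_i by d F_i = (∂F_i/∂u) du + (∂F_i/∂v) dv.
  For the x component: f_1(F) = 6*u - 4*v; d F_1 = (3) du + (-2) dv
  For the y component: f_2(F) = 2*u*v + 3*u + 2; d F_2 = (-6*u) du + (0) dv
  For the z component: f_3(F) = 6*u^2 + 9*u - 6*v; d F_3 = (v) du + (u + 1) dv
Combining and collecting du, dv coefficients:
  coeff of du: -6*u^2*v - 18*u^2 + 9*u*v + 6*u - 6*v^2 - 12*v
  coeff of dv: 6*u^3 + 15*u^2 - 6*u*v - 3*u + 2*v
F^* omega = (-6*u^2*v - 18*u^2 + 9*u*v + 6*u - 6*v^2 - 12*v) du + (6*u^3 + 15*u^2 - 6*u*v - 3*u + 2*v) dv.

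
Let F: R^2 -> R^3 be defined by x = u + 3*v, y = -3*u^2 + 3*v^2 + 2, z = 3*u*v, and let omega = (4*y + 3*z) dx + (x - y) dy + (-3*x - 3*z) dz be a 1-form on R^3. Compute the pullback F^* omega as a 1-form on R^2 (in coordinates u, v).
F^* omega = (-18*u^3 - 18*u^2 - 9*u*v^2 - 18*u*v + 12*u - 15*v^2 + 8) du + (-9*u^2*v - 45*u^2 + 6*u*v - 18*v^3 + 54*v^2 - 12*v + 24) dv

Using F^*(f dg) = (f ∘ F) d(g ∘ F), substitute each coordinate x_i by F_i(u, v) in f_i, and replace dx_i by d F_i = (∂F_i/∂u) du + (∂F_i/∂v) dv.
  For the x component: f_1(F) = -12*u^2 + 9*u*v + 12*v^2 + 8; d F_1 = (1) du + (3) dv
  For the y component: f_2(F) = 3*u^2 + u - 3*v^2 + 3*v - 2; d F_2 = (-6*u) du + (6*v) dv
  For the z component: f_3(F) = -9*u*v - 3*u - 9*v; d F_3 = (3*v) du + (3*u) dv
Combining and collecting du, dv coefficients:
  coeff of du: -18*u^3 - 18*u^2 - 9*u*v^2 - 18*u*v + 12*u - 15*v^2 + 8
  coeff of dv: -9*u^2*v - 45*u^2 + 6*u*v - 18*v^3 + 54*v^2 - 12*v + 24
F^* omega = (-18*u^3 - 18*u^2 - 9*u*v^2 - 18*u*v + 12*u - 15*v^2 + 8) du + (-9*u^2*v - 45*u^2 + 6*u*v - 18*v^3 + 54*v^2 - 12*v + 24) dv.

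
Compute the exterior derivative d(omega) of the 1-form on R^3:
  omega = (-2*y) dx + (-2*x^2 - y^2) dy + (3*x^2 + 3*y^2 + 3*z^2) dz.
d(omega) = (2 - 4*x) dx ∧ dy + (6*x) dx ∧ dz + (6*y) dy ∧ dz

For a 1-form omega = sum_i f_i dx_i, the exterior derivative is
  d(omega) = sum_{i < j} (∂f_j/∂x_i - ∂f_i/∂x_j) dx_i ∧ dx_j.
  coefficient of dx ∧ dy: ∂f_2/∂x - ∂f_1/∂y = ∂(-2*x^2 - y^2)/∂x - ∂(-2*y)/∂y = 2 - 4*x
  coefficient of dx ∧ dz: ∂f_3/∂x - ∂f_1/∂z = ∂(3*x^2 + 3*y^2 + 3*z^2)/∂x - ∂(-2*y)/∂z = 6*x
  coefficient of dy ∧ dz: ∂f_3/∂y - ∂f_2/∂z = ∂(3*x^2 + 3*y^2 + 3*z^2)/∂y - ∂(-2*x^2 - y^2)/∂z = 6*y
Assembling: d(omega) = (2 - 4*x) dx ∧ dy + (6*x) dx ∧ dz + (6*y) dy ∧ dz.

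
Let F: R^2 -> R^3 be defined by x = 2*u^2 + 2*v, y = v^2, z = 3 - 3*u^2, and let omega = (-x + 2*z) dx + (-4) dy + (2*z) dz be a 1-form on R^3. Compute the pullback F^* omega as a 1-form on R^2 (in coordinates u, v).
F^* omega = (4*u*(u^2 - 2*v - 3)) du + (-16*u^2 - 12*v + 12) dv

Using F^*(f dg) = (f ∘ F) d(g ∘ F), substitute each coordinate x_i by F_i(u, v) in f_i, and replace dx_i by d F_i = (∂F_i/∂u) du + (∂F_i/∂v) dv.
  For the x component: f_1(F) = -8*u^2 - 2*v + 6; d F_1 = (4*u) du + (2) dv
  For the y component: f_2(F) = -4; d F_2 = (0) du + (2*v) dv
  For the z component: f_3(F) = 6 - 6*u^2; d F_3 = (-6*u) du + (0) dv
Combining and collecting du, dv coefficients:
  coeff of du: 4*u*(u^2 - 2*v - 3)
  coeff of dv: -16*u^2 - 12*v + 12
F^* omega = (4*u*(u^2 - 2*v - 3)) du + (-16*u^2 - 12*v + 12) dv.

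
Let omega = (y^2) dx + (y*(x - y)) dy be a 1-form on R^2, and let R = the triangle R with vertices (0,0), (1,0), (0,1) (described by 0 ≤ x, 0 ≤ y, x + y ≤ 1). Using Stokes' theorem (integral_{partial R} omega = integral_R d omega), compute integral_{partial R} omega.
integral_(partial R) omega = -1/6

Stokes: integral_partial_R omega = integral_R d omega with d omega = (∂Q/∂x - ∂P/∂y) dx ∧ dy.
  ∂Q/∂x = y
  ∂P/∂y = 2*y
  integrand = ∂Q/∂x - ∂P/∂y = -y.
Integrating over R: integral_0^1 integral_0^{1-x} (-y) dy dx = -1/6.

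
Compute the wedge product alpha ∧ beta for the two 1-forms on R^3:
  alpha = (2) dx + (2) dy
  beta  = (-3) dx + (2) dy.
alpha ∧ beta = (10) dx ∧ dy

Distribute the wedge, using dx_i ∧ dx_j = -dx_j ∧ dx_i and dx_i ∧ dx_i = 0. For each pair (i, j) with i < j, the coefficient of dx_i ∧ dx_j in alpha ∧ beta is (alpha_i * beta_j - alpha_j * beta_i). Collecting: alpha ∧ beta = (10) dx ∧ dy.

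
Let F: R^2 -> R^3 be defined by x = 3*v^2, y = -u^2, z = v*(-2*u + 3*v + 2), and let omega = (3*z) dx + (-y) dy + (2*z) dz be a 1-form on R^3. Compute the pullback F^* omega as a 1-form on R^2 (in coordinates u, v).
F^* omega = (-2*u^3 + 8*u*v^2 - 12*v^3 - 8*v^2) du + (2*v*(4*u^2 - 36*u*v - 8*u + 45*v^2 + 36*v + 4)) dv

Using F^*(f dg) = (f ∘ F) d(g ∘ F), substitute each coordinate x_i by F_i(u, v) in f_i, and replace dx_i by d F_i = (∂F_i/∂u) du + (∂F_i/∂v) dv.
  For the x component: f_1(F) = 3*v*(-2*u + 3*v + 2); d F_1 = (0) du + (6*v) dv
  For the y component: f_2(F) = u^2; d F_2 = (-2*u) du + (0) dv
  For the z component: f_3(F) = 2*v*(-2*u + 3*v + 2); d F_3 = (-2*v) du + (-2*u + 6*v + 2) dv
Combining and collecting du, dv coefficients:
  coeff of du: -2*u^3 + 8*u*v^2 - 12*v^3 - 8*v^2
  coeff of dv: 2*v*(4*u^2 - 36*u*v - 8*u + 45*v^2 + 36*v + 4)
F^* omega = (-2*u^3 + 8*u*v^2 - 12*v^3 - 8*v^2) du + (2*v*(4*u^2 - 36*u*v - 8*u + 45*v^2 + 36*v + 4)) dv.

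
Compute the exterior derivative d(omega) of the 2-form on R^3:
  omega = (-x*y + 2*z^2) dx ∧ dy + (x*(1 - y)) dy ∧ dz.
d(omega) = (-y + 4*z + 1) dx ∧ dy ∧ dz

For a 2-form omega = sum_{i<j} g_{ij} dx_i ∧ dx_j, the exterior derivative is
  d(omega) = sum_{i<j} d(g_{ij}) ∧ dx_i ∧ dx_j = sum_{i<j, k} (∂g_{ij}/∂x_k) dx_k ∧ dx_i ∧ dx_j.
Expand each term, using dx_k ∧ dx_i ∧ dx_j = sgn(permutation) dx_{(a)} ∧ dx_{(b)} ∧ dx_{(c)} with (a < b < c) sorted:
  d(-x*y + 2*z^2) includes (∂/∂z)(-x*y + 2*z^2) dz = (4*z) dz, which multiplied by dx ∧ dy gives (4*z) dx ∧ dy ∧ dz
  d(x*(1 - y)) includes (∂/∂x)(x*(1 - y)) dx = (1 - y) dx, which multiplied by dy ∧ dz gives (1 - y) dx ∧ dy ∧ dz
Collecting like 3-forms: d(omega) = (-y + 4*z + 1) dx ∧ dy ∧ dz.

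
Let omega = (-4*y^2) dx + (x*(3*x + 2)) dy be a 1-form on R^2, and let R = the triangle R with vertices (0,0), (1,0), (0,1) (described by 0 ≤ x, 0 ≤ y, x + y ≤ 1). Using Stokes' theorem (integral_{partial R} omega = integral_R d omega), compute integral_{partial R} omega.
integral_(partial R) omega = 10/3

Stokes: integral_partial_R omega = integral_R d omega with d omega = (∂Q/∂x - ∂P/∂y) dx ∧ dy.
  ∂Q/∂x = 6*x + 2
  ∂P/∂y = -8*y
  integrand = ∂Q/∂x - ∂P/∂y = 6*x + 8*y + 2.
Integrating over R: integral_0^1 integral_0^{1-x} (6*x + 8*y + 2) dy dx = 10/3.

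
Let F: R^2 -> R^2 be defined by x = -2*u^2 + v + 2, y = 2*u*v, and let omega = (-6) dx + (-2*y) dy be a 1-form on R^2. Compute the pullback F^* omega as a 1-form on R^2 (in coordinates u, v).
F^* omega = (8*u*(3 - v^2)) du + (-8*u^2*v - 6) dv

Using F^*(f dg) = (f ∘ F) d(g ∘ F), substitute each coordinate x_i by F_i(u, v) in f_i, and replace dx_i by d F_i = (∂F_i/∂u) du + (∂F_i/∂v) dv.
  For the x component: f_1(F) = -6; d F_1 = (-4*u) du + (1) dv
  For the y component: f_2(F) = -4*u*v; d F_2 = (2*v) du + (2*u) dv
Combining and collecting du, dv coefficients:
  coeff of du: 8*u*(3 - v^2)
  coeff of dv: -8*u^2*v - 6
F^* omega = (8*u*(3 - v^2)) du + (-8*u^2*v - 6) dv.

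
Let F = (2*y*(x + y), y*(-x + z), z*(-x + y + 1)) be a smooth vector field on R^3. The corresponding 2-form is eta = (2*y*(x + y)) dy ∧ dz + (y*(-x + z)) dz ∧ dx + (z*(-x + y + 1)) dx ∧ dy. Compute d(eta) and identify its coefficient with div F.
d(eta) = (-2*x + 3*y + z + 1) dx ∧ dy ∧ dz; div F = -2*x + 3*y + z + 1

For a 2-form in R^3 of the form above, applying d gives a 3-form with coefficient ∂P/∂x + ∂Q/∂y + ∂R/∂z:
  ∂P/∂x = 2*y
  ∂Q/∂y = -x + z
  ∂R/∂z = -x + y + 1
Sum = -2*x + 3*y + z + 1, which is exactly div F.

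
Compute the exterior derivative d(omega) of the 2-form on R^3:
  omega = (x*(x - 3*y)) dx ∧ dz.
d(omega) = (3*x) dx ∧ dy ∧ dz

For a 2-form omega = sum_{i<j} g_{ij} dx_i ∧ dx_j, the exterior derivative is
  d(omega) = sum_{i<j} d(g_{ij}) ∧ dx_i ∧ dx_j = sum_{i<j, k} (∂g_{ij}/∂x_k) dx_k ∧ dx_i ∧ dx_j.
Expand each term, using dx_k ∧ dx_i ∧ dx_j = sgn(permutation) dx_{(a)} ∧ dx_{(b)} ∧ dx_{(c)} with (a < b < c) sorted:
  d(x*(x - 3*y)) includes (∂/∂y)(x*(x - 3*y)) dy = (-3*x) dy, which multiplied by dx ∧ dz gives (3*x) dx ∧ dy ∧ dz
Collecting like 3-forms: d(omega) = (3*x) dx ∧ dy ∧ dz.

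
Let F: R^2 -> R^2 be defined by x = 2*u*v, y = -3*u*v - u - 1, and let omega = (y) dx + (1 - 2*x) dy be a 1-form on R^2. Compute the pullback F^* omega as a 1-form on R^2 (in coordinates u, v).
F^* omega = (6*u*v^2 + 2*u*v - 5*v - 1) du + (u*(6*u*v - 2*u - 5)) dv

Using F^*(f dg) = (f ∘ F) d(g ∘ F), substitute each coordinate x_i by F_i(u, v) in f_i, and replace dx_i by d F_i = (∂F_i/∂u) du + (∂F_i/∂v) dv.
  For the x component: f_1(F) = -3*u*v - u - 1; d F_1 = (2*v) du + (2*u) dv
  For the y component: f_2(F) = -4*u*v + 1; d F_2 = (-3*v - 1) du + (-3*u) dv
Combining and collecting du, dv coefficients:
  coeff of du: 6*u*v^2 + 2*u*v - 5*v - 1
  coeff of dv: u*(6*u*v - 2*u - 5)
F^* omega = (6*u*v^2 + 2*u*v - 5*v - 1) du + (u*(6*u*v - 2*u - 5)) dv.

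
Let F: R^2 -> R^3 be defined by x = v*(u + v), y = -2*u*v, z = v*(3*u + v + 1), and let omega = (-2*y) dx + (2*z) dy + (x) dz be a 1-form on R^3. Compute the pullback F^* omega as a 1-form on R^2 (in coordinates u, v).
F^* omega = (v^2*(-5*u - v - 4)) du + (v*(-5*u^2 + 9*u*v - 3*u + 2*v^2 + v)) dv

Using F^*(f dg) = (f ∘ F) d(g ∘ F), substitute each coordinate x_i by F_i(u, v) in f_i, and replace dx_i by d F_i = (∂F_i/∂u) du + (∂F_i/∂v) dv.
  For the x component: f_1(F) = 4*u*v; d F_1 = (v) du + (u + 2*v) dv
  For the y component: f_2(F) = 2*v*(3*u + v + 1); d F_2 = (-2*v) du + (-2*u) dv
  For the z component: f_3(F) = v*(u + v); d F_3 = (3*v) du + (3*u + 2*v + 1) dv
Combining and collecting du, dv coefficients:
  coeff of du: v^2*(-5*u - v - 4)
  coeff of dv: v*(-5*u^2 + 9*u*v - 3*u + 2*v^2 + v)
F^* omega = (v^2*(-5*u - v - 4)) du + (v*(-5*u^2 + 9*u*v - 3*u + 2*v^2 + v)) dv.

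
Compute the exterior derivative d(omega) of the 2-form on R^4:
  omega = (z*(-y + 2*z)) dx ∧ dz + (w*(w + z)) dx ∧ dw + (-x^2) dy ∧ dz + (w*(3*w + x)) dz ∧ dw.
d(omega) = (-2*x + z) dx ∧ dy ∧ dz

For a 2-form omega = sum_{i<j} g_{ij} dx_i ∧ dx_j, the exterior derivative is
  d(omega) = sum_{i<j} d(g_{ij}) ∧ dx_i ∧ dx_j = sum_{i<j, k} (∂g_{ij}/∂x_k) dx_k ∧ dx_i ∧ dx_j.
Expand each term, using dx_k ∧ dx_i ∧ dx_j = sgn(permutation) dx_{(a)} ∧ dx_{(b)} ∧ dx_{(c)} with (a < b < c) sorted:
  d(z*(-y + 2*z)) includes (∂/∂y)(z*(-y + 2*z)) dy = (-z) dy, which multiplied by dx ∧ dz gives (z) dx ∧ dy ∧ dz
  d(w*(w + z)) includes (∂/∂z)(w*(w + z)) dz = (w) dz, which multiplied by dx ∧ dw gives (-w) dx ∧ dz ∧ dw
  d(-x^2) includes (∂/∂x)(-x^2) dx = (-2*x) dx, which multiplied by dy ∧ dz gives (-2*x) dx ∧ dy ∧ dz
  d(w*(3*w + x)) includes (∂/∂x)(w*(3*w + x)) dx = (w) dx, which multiplied by dz ∧ dw gives (w) dx ∧ dz ∧ dw
Collecting like 3-forms: d(omega) = (-2*x + z) dx ∧ dy ∧ dz.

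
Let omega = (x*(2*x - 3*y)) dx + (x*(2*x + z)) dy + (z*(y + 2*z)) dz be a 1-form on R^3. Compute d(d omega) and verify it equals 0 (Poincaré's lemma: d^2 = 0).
d(d omega) = 0

Step 1: d omega = sum_{i<j} (∂f_j/∂x_i - ∂f_i/∂x_j) dx_i ∧ dx_j:
  coeff of dx ∧ dy: 7*x + z
  coeff of dx ∧ dz: 0
  coeff of dy ∧ dz: -x + z
Step 2: Apply d again to each 2-form coefficient. The only possible 3-form in R^3 is dx ∧ dy ∧ dz, with coefficient
  ∂(coeff of dy∧dz)/∂x - ∂(coeff of dx∧dz)/∂y + ∂(coeff of dx∧dy)/∂z
  = ∂/∂x (-x + z) - ∂/∂y (0) + ∂/∂z (7*x + z).
Each of these terms simplifies to sums of mixed partials that cancel in pairs. The result is 0 (by equality of mixed partials for smooth functions — Schwarz / Clairaut).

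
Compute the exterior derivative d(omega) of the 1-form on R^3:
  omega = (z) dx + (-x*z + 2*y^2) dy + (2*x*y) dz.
d(omega) = (-z) dx ∧ dy + (2*y - 1) dx ∧ dz + (3*x) dy ∧ dz

For a 1-form omega = sum_i f_i dx_i, the exterior derivative is
  d(omega) = sum_{i < j} (∂f_j/∂x_i - ∂f_i/∂x_j) dx_i ∧ dx_j.
  coefficient of dx ∧ dy: ∂f_2/∂x - ∂f_1/∂y = ∂(-x*z + 2*y^2)/∂x - ∂(z)/∂y = -z
  coefficient of dx ∧ dz: ∂f_3/∂x - ∂f_1/∂z = ∂(2*x*y)/∂x - ∂(z)/∂z = 2*y - 1
  coefficient of dy ∧ dz: ∂f_3/∂y - ∂f_2/∂z = ∂(2*x*y)/∂y - ∂(-x*z + 2*y^2)/∂z = 3*x
Assembling: d(omega) = (-z) dx ∧ dy + (2*y - 1) dx ∧ dz + (3*x) dy ∧ dz.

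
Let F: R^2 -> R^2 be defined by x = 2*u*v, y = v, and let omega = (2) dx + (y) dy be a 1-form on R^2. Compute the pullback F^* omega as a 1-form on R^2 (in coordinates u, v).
F^* omega = (4*v) du + (4*u + v) dv

Using F^*(f dg) = (f ∘ F) d(g ∘ F), substitute each coordinate x_i by F_i(u, v) in f_i, and replace dx_i by d F_i = (∂F_i/∂u) du + (∂F_i/∂v) dv.
  For the x component: f_1(F) = 2; d F_1 = (2*v) du + (2*u) dv
  For the y component: f_2(F) = v; d F_2 = (0) du + (1) dv
Combining and collecting du, dv coefficients:
  coeff of du: 4*v
  coeff of dv: 4*u + v
F^* omega = (4*v) du + (4*u + v) dv.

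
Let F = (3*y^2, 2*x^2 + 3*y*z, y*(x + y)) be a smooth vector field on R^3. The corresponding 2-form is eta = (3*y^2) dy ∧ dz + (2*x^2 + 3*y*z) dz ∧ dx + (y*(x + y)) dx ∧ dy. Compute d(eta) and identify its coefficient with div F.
d(eta) = (3*z) dx ∧ dy ∧ dz; div F = 3*z

For a 2-form in R^3 of the form above, applying d gives a 3-form with coefficient ∂P/∂x + ∂Q/∂y + ∂R/∂z:
  ∂P/∂x = 0
  ∂Q/∂y = 3*z
  ∂R/∂z = 0
Sum = 3*z, which is exactly div F.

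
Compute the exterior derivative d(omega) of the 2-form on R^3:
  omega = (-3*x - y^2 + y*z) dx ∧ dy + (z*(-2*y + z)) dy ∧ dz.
d(omega) = (y) dx ∧ dy ∧ dz

For a 2-form omega = sum_{i<j} g_{ij} dx_i ∧ dx_j, the exterior derivative is
  d(omega) = sum_{i<j} d(g_{ij}) ∧ dx_i ∧ dx_j = sum_{i<j, k} (∂g_{ij}/∂x_k) dx_k ∧ dx_i ∧ dx_j.
Expand each term, using dx_k ∧ dx_i ∧ dx_j = sgn(permutation) dx_{(a)} ∧ dx_{(b)} ∧ dx_{(c)} with (a < b < c) sorted:
  d(-3*x - y^2 + y*z) includes (∂/∂z)(-3*x - y^2 + y*z) dz = (y) dz, which multiplied by dx ∧ dy gives (y) dx ∧ dy ∧ dz
Collecting like 3-forms: d(omega) = (y) dx ∧ dy ∧ dz.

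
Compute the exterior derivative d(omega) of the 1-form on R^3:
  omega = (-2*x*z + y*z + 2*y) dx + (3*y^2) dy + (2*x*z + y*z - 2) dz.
d(omega) = (-z - 2) dx ∧ dy + (2*x - y + 2*z) dx ∧ dz + (z) dy ∧ dz

For a 1-form omega = sum_i f_i dx_i, the exterior derivative is
  d(omega) = sum_{i < j} (∂f_j/∂x_i - ∂f_i/∂x_j) dx_i ∧ dx_j.
  coefficient of dx ∧ dy: ∂f_2/∂x - ∂f_1/∂y = ∂(3*y^2)/∂x - ∂(-2*x*z + y*z + 2*y)/∂y = -z - 2
  coefficient of dx ∧ dz: ∂f_3/∂x - ∂f_1/∂z = ∂(2*x*z + y*z - 2)/∂x - ∂(-2*x*z + y*z + 2*y)/∂z = 2*x - y + 2*z
  coefficient of dy ∧ dz: ∂f_3/∂y - ∂f_2/∂z = ∂(2*x*z + y*z - 2)/∂y - ∂(3*y^2)/∂z = z
Assembling: d(omega) = (-z - 2) dx ∧ dy + (2*x - y + 2*z) dx ∧ dz + (z) dy ∧ dz.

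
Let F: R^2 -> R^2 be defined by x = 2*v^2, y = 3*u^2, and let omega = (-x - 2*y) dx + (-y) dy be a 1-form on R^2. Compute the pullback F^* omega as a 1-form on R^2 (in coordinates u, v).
F^* omega = (-18*u^3) du + (8*v*(-3*u^2 - v^2)) dv

Using F^*(f dg) = (f ∘ F) d(g ∘ F), substitute each coordinate x_i by F_i(u, v) in f_i, and replace dx_i by d F_i = (∂F_i/∂u) du + (∂F_i/∂v) dv.
  For the x component: f_1(F) = -6*u^2 - 2*v^2; d F_1 = (0) du + (4*v) dv
  For the y component: f_2(F) = -3*u^2; d F_2 = (6*u) du + (0) dv
Combining and collecting du, dv coefficients:
  coeff of du: -18*u^3
  coeff of dv: 8*v*(-3*u^2 - v^2)
F^* omega = (-18*u^3) du + (8*v*(-3*u^2 - v^2)) dv.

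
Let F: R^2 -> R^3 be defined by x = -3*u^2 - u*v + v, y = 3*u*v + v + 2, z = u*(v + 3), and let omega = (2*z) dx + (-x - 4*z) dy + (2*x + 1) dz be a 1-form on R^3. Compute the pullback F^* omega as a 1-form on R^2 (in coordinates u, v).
F^* omega = (-9*u^2*v - 54*u^2 - 13*u*v^2 - 48*u*v - v^2 + 7*v + 3) du + (3*u^3 - 13*u^2*v - 39*u^2 - 2*u*v - 5*u - v) dv

Using F^*(f dg) = (f ∘ F) d(g ∘ F), substitute each coordinate x_i by F_i(u, v) in f_i, and replace dx_i by d F_i = (∂F_i/∂u) du + (∂F_i/∂v) dv.
  For the x component: f_1(F) = 2*u*(v + 3); d F_1 = (-6*u - v) du + (1 - u) dv
  For the y component: f_2(F) = 3*u^2 - 3*u*v - 12*u - v; d F_2 = (3*v) du + (3*u + 1) dv
  For the z component: f_3(F) = -6*u^2 - 2*u*v + 2*v + 1; d F_3 = (v + 3) du + (u) dv
Combining and collecting du, dv coefficients:
  coeff of du: -9*u^2*v - 54*u^2 - 13*u*v^2 - 48*u*v - v^2 + 7*v + 3
  coeff of dv: 3*u^3 - 13*u^2*v - 39*u^2 - 2*u*v - 5*u - v
F^* omega = (-9*u^2*v - 54*u^2 - 13*u*v^2 - 48*u*v - v^2 + 7*v + 3) du + (3*u^3 - 13*u^2*v - 39*u^2 - 2*u*v - 5*u - v) dv.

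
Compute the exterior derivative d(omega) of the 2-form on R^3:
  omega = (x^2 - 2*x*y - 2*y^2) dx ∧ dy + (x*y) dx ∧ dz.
d(omega) = (-x) dx ∧ dy ∧ dz

For a 2-form omega = sum_{i<j} g_{ij} dx_i ∧ dx_j, the exterior derivative is
  d(omega) = sum_{i<j} d(g_{ij}) ∧ dx_i ∧ dx_j = sum_{i<j, k} (∂g_{ij}/∂x_k) dx_k ∧ dx_i ∧ dx_j.
Expand each term, using dx_k ∧ dx_i ∧ dx_j = sgn(permutation) dx_{(a)} ∧ dx_{(b)} ∧ dx_{(c)} with (a < b < c) sorted:
  d(x*y) includes (∂/∂y)(x*y) dy = (x) dy, which multiplied by dx ∧ dz gives (-x) dx ∧ dy ∧ dz
Collecting like 3-forms: d(omega) = (-x) dx ∧ dy ∧ dz.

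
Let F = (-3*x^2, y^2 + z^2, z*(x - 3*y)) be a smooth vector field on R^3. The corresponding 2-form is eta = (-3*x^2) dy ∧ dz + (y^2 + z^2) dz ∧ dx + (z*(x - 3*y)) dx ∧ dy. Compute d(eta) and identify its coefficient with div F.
d(eta) = (-5*x - y) dx ∧ dy ∧ dz; div F = -5*x - y

For a 2-form in R^3 of the form above, applying d gives a 3-form with coefficient ∂P/∂x + ∂Q/∂y + ∂R/∂z:
  ∂P/∂x = -6*x
  ∂Q/∂y = 2*y
  ∂R/∂z = x - 3*y
Sum = -5*x - y, which is exactly div F.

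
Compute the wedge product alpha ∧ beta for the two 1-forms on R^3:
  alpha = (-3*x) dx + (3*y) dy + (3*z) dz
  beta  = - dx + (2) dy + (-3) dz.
alpha ∧ beta = (-6*x + 3*y) dx ∧ dy + (9*x + 3*z) dx ∧ dz + (-9*y - 6*z) dy ∧ dz

Distribute the wedge, using dx_i ∧ dx_j = -dx_j ∧ dx_i and dx_i ∧ dx_i = 0. For each pair (i, j) with i < j, the coefficient of dx_i ∧ dx_j in alpha ∧ beta is (alpha_i * beta_j - alpha_j * beta_i). Collecting: alpha ∧ beta = (-6*x + 3*y) dx ∧ dy + (9*x + 3*z) dx ∧ dz + (-9*y - 6*z) dy ∧ dz.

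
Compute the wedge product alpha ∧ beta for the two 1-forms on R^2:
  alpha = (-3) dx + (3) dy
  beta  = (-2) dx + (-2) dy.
alpha ∧ beta = (12) dx ∧ dy

Distribute the wedge, using dx_i ∧ dx_j = -dx_j ∧ dx_i and dx_i ∧ dx_i = 0. For each pair (i, j) with i < j, the coefficient of dx_i ∧ dx_j in alpha ∧ beta is (alpha_i * beta_j - alpha_j * beta_i). Collecting: alpha ∧ beta = (12) dx ∧ dy.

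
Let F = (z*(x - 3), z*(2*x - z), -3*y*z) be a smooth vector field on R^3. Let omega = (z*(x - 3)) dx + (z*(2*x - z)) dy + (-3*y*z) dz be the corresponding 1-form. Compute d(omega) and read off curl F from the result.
d(omega) = (-2*x - z) dy ∧ dz + (x - 3) dz ∧ dx + (2*z) dx ∧ dy; curl F = (-2*x - z, x - 3, 2*z)

d omega = sum_{i<j} (∂f_j/∂x_i - ∂f_i/∂x_j) dx_i ∧ dx_j. Under the identification (dy ∧ dz, dz ∧ dx, dx ∧ dy) ↔ (e_x, e_y, e_z), the coefficients are exactly the components of curl F. Compute:
  ∂R/∂y - ∂Q/∂z = (-3*z) - (2*x - 2*z) = -2*x - z
  ∂P/∂z - ∂R/∂x = (x - 3) - (0) = x - 3
  ∂Q/∂x - ∂P/∂y = (2*z) - (0) = 2*z.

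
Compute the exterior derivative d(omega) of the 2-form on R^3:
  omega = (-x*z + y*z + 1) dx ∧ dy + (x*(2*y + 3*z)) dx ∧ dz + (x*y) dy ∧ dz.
d(omega) = (-3*x + 2*y) dx ∧ dy ∧ dz

For a 2-form omega = sum_{i<j} g_{ij} dx_i ∧ dx_j, the exterior derivative is
  d(omega) = sum_{i<j} d(g_{ij}) ∧ dx_i ∧ dx_j = sum_{i<j, k} (∂g_{ij}/∂x_k) dx_k ∧ dx_i ∧ dx_j.
Expand each term, using dx_k ∧ dx_i ∧ dx_j = sgn(permutation) dx_{(a)} ∧ dx_{(b)} ∧ dx_{(c)} with (a < b < c) sorted:
  d(-x*z + y*z + 1) includes (∂/∂z)(-x*z + y*z + 1) dz = (-x + y) dz, which multiplied by dx ∧ dy gives (-x + y) dx ∧ dy ∧ dz
  d(x*(2*y + 3*z)) includes (∂/∂y)(x*(2*y + 3*z)) dy = (2*x) dy, which multiplied by dx ∧ dz gives (-2*x) dx ∧ dy ∧ dz
  d(x*y) includes (∂/∂x)(x*y) dx = (y) dx, which multiplied by dy ∧ dz gives (y) dx ∧ dy ∧ dz
Collecting like 3-forms: d(omega) = (-3*x + 2*y) dx ∧ dy ∧ dz.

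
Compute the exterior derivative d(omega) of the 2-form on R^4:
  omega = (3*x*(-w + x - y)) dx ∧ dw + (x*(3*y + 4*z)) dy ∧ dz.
d(omega) = (3*x) dx ∧ dy ∧ dw + (3*y + 4*z) dx ∧ dy ∧ dz

For a 2-form omega = sum_{i<j} g_{ij} dx_i ∧ dx_j, the exterior derivative is
  d(omega) = sum_{i<j} d(g_{ij}) ∧ dx_i ∧ dx_j = sum_{i<j, k} (∂g_{ij}/∂x_k) dx_k ∧ dx_i ∧ dx_j.
Expand each term, using dx_k ∧ dx_i ∧ dx_j = sgn(permutation) dx_{(a)} ∧ dx_{(b)} ∧ dx_{(c)} with (a < b < c) sorted:
  d(3*x*(-w + x - y)) includes (∂/∂y)(3*x*(-w + x - y)) dy = (-3*x) dy, which multiplied by dx ∧ dw gives (3*x) dx ∧ dy ∧ dw
  d(x*(3*y + 4*z)) includes (∂/∂x)(x*(3*y + 4*z)) dx = (3*y + 4*z) dx, which multiplied by dy ∧ dz gives (3*y + 4*z) dx ∧ dy ∧ dz
Collecting like 3-forms: d(omega) = (3*x) dx ∧ dy ∧ dw + (3*y + 4*z) dx ∧ dy ∧ dz.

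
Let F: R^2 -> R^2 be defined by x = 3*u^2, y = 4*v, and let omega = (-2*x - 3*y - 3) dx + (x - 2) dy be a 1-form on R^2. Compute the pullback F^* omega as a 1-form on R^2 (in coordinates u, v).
F^* omega = (18*u*(-2*u^2 - 4*v - 1)) du + (12*u^2 - 8) dv

Using F^*(f dg) = (f ∘ F) d(g ∘ F), substitute each coordinate x_i by F_i(u, v) in f_i, and replace dx_i by d F_i = (∂F_i/∂u) du + (∂F_i/∂v) dv.
  For the x component: f_1(F) = -6*u^2 - 12*v - 3; d F_1 = (6*u) du + (0) dv
  For the y component: f_2(F) = 3*u^2 - 2; d F_2 = (0) du + (4) dv
Combining and collecting du, dv coefficients:
  coeff of du: 18*u*(-2*u^2 - 4*v - 1)
  coeff of dv: 12*u^2 - 8
F^* omega = (18*u*(-2*u^2 - 4*v - 1)) du + (12*u^2 - 8) dv.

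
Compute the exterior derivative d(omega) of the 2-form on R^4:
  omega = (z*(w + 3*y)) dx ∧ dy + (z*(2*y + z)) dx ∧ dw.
d(omega) = (w + 3*y) dx ∧ dy ∧ dz + (-z) dx ∧ dy ∧ dw + (-2*y - 2*z) dx ∧ dz ∧ dw

For a 2-form omega = sum_{i<j} g_{ij} dx_i ∧ dx_j, the exterior derivative is
  d(omega) = sum_{i<j} d(g_{ij}) ∧ dx_i ∧ dx_j = sum_{i<j, k} (∂g_{ij}/∂x_k) dx_k ∧ dx_i ∧ dx_j.
Expand each term, using dx_k ∧ dx_i ∧ dx_j = sgn(permutation) dx_{(a)} ∧ dx_{(b)} ∧ dx_{(c)} with (a < b < c) sorted:
  d(z*(w + 3*y)) includes (∂/∂z)(z*(w + 3*y)) dz = (w + 3*y) dz, which multiplied by dx ∧ dy gives (w + 3*y) dx ∧ dy ∧ dz
  d(z*(w + 3*y)) includes (∂/∂w)(z*(w + 3*y)) dw = (z) dw, which multiplied by dx ∧ dy gives (z) dx ∧ dy ∧ dw
  d(z*(2*y + z)) includes (∂/∂y)(z*(2*y + z)) dy = (2*z) dy, which multiplied by dx ∧ dw gives (-2*z) dx ∧ dy ∧ dw
  d(z*(2*y + z)) includes (∂/∂z)(z*(2*y + z)) dz = (2*y + 2*z) dz, which multiplied by dx ∧ dw gives (-2*y - 2*z) dx ∧ dz ∧ dw
Collecting like 3-forms: d(omega) = (w + 3*y) dx ∧ dy ∧ dz + (-z) dx ∧ dy ∧ dw + (-2*y - 2*z) dx ∧ dz ∧ dw.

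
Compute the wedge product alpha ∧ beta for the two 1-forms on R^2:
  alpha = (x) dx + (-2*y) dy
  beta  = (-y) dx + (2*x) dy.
alpha ∧ beta = (2*x^2 - 2*y^2) dx ∧ dy

Distribute the wedge, using dx_i ∧ dx_j = -dx_j ∧ dx_i and dx_i ∧ dx_i = 0. For each pair (i, j) with i < j, the coefficient of dx_i ∧ dx_j in alpha ∧ beta is (alpha_i * beta_j - alpha_j * beta_i). Collecting: alpha ∧ beta = (2*x^2 - 2*y^2) dx ∧ dy.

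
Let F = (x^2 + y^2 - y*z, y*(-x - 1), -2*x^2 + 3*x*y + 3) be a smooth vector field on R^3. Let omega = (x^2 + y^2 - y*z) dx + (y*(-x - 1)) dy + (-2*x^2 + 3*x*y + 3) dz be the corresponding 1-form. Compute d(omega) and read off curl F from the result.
d(omega) = (3*x) dy ∧ dz + (4*x - 4*y) dz ∧ dx + (-3*y + z) dx ∧ dy; curl F = (3*x, 4*x - 4*y, -3*y + z)

d omega = sum_{i<j} (∂f_j/∂x_i - ∂f_i/∂x_j) dx_i ∧ dx_j. Under the identification (dy ∧ dz, dz ∧ dx, dx ∧ dy) ↔ (e_x, e_y, e_z), the coefficients are exactly the components of curl F. Compute:
  ∂R/∂y - ∂Q/∂z = (3*x) - (0) = 3*x
  ∂P/∂z - ∂R/∂x = (-y) - (-4*x + 3*y) = 4*x - 4*y
  ∂Q/∂x - ∂P/∂y = (-y) - (2*y - z) = -3*y + z.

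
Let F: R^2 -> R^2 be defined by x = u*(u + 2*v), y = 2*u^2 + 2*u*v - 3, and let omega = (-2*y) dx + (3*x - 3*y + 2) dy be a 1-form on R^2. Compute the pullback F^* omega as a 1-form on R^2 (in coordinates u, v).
F^* omega = (-20*u^3 - 22*u^2*v - 8*u*v^2 + 56*u + 34*v) du + (2*u*(-7*u^2 - 4*u*v + 17)) dv

Using F^*(f dg) = (f ∘ F) d(g ∘ F), substitute each coordinate x_i by F_i(u, v) in f_i, and replace dx_i by d F_i = (∂F_i/∂u) du + (∂F_i/∂v) dv.
  For the x component: f_1(F) = -4*u^2 - 4*u*v + 6; d F_1 = (2*u + 2*v) du + (2*u) dv
  For the y component: f_2(F) = 11 - 3*u^2; d F_2 = (4*u + 2*v) du + (2*u) dv
Combining and collecting du, dv coefficients:
  coeff of du: -20*u^3 - 22*u^2*v - 8*u*v^2 + 56*u + 34*v
  coeff of dv: 2*u*(-7*u^2 - 4*u*v + 17)
F^* omega = (-20*u^3 - 22*u^2*v - 8*u*v^2 + 56*u + 34*v) du + (2*u*(-7*u^2 - 4*u*v + 17)) dv.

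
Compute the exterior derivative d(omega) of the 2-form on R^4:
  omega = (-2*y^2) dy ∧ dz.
d(omega) = 0

For a 2-form omega = sum_{i<j} g_{ij} dx_i ∧ dx_j, the exterior derivative is
  d(omega) = sum_{i<j} d(g_{ij}) ∧ dx_i ∧ dx_j = sum_{i<j, k} (∂g_{ij}/∂x_k) dx_k ∧ dx_i ∧ dx_j.
Expand each term, using dx_k ∧ dx_i ∧ dx_j = sgn(permutation) dx_{(a)} ∧ dx_{(b)} ∧ dx_{(c)} with (a < b < c) sorted:

Collecting like 3-forms: d(omega) = 0.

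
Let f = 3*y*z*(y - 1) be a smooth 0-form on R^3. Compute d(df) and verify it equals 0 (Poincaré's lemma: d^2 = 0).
d(df) = 0

Step 1: df = sum_i (∂f/∂x_i) dx_i = (0) dx + (3*z*(2*y - 1)) dy + (3*y*(y - 1)) dz.
Step 2: Apply d again. Using the 1-form formula, the coefficient of dx ∧ dy in d(df) is ∂^2 f/∂x ∂y - ∂^2 f/∂y ∂x = (0) - (0) = 0 (equality of mixed partials for smooth f).
Similarly for dx ∧ dz and dy ∧ dz — all coefficients vanish. So d(df) = 0.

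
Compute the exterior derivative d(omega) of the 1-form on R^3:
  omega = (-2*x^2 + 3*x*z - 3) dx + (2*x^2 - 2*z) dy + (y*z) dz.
d(omega) = (4*x) dx ∧ dy + (-3*x) dx ∧ dz + (z + 2) dy ∧ dz

For a 1-form omega = sum_i f_i dx_i, the exterior derivative is
  d(omega) = sum_{i < j} (∂f_j/∂x_i - ∂f_i/∂x_j) dx_i ∧ dx_j.
  coefficient of dx ∧ dy: ∂f_2/∂x - ∂f_1/∂y = ∂(2*x^2 - 2*z)/∂x - ∂(-2*x^2 + 3*x*z - 3)/∂y = 4*x
  coefficient of dx ∧ dz: ∂f_3/∂x - ∂f_1/∂z = ∂(y*z)/∂x - ∂(-2*x^2 + 3*x*z - 3)/∂z = -3*x
  coefficient of dy ∧ dz: ∂f_3/∂y - ∂f_2/∂z = ∂(y*z)/∂y - ∂(2*x^2 - 2*z)/∂z = z + 2
Assembling: d(omega) = (4*x) dx ∧ dy + (-3*x) dx ∧ dz + (z + 2) dy ∧ dz.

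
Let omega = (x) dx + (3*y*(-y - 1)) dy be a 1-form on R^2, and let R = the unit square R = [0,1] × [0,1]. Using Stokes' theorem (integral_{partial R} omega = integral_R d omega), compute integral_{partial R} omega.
integral_(partial R) omega = 0

Stokes: integral_partial_R omega = integral_R d omega with d omega = (∂Q/∂x - ∂P/∂y) dx ∧ dy.
  ∂Q/∂x = 0
  ∂P/∂y = 0
  integrand = ∂Q/∂x - ∂P/∂y = 0.
Integrating over R: integral_0^1 integral_0^1 (0) dx dy = 0.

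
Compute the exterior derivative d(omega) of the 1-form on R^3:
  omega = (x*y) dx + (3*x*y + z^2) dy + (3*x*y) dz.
d(omega) = (-x + 3*y) dx ∧ dy + (3*y) dx ∧ dz + (3*x - 2*z) dy ∧ dz

For a 1-form omega = sum_i f_i dx_i, the exterior derivative is
  d(omega) = sum_{i < j} (∂f_j/∂x_i - ∂f_i/∂x_j) dx_i ∧ dx_j.
  coefficient of dx ∧ dy: ∂f_2/∂x - ∂f_1/∂y = ∂(3*x*y + z^2)/∂x - ∂(x*y)/∂y = -x + 3*y
  coefficient of dx ∧ dz: ∂f_3/∂x - ∂f_1/∂z = ∂(3*x*y)/∂x - ∂(x*y)/∂z = 3*y
  coefficient of dy ∧ dz: ∂f_3/∂y - ∂f_2/∂z = ∂(3*x*y)/∂y - ∂(3*x*y + z^2)/∂z = 3*x - 2*z
Assembling: d(omega) = (-x + 3*y) dx ∧ dy + (3*y) dx ∧ dz + (3*x - 2*z) dy ∧ dz.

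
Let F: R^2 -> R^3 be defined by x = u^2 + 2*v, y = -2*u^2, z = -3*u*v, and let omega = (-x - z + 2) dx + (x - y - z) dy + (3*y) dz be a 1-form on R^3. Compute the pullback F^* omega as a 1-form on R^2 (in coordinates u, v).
F^* omega = (2*u*(-7*u^2 + 6*u*v - 6*v + 2)) du + (18*u^3 - 2*u^2 + 6*u*v - 4*v + 4) dv

Using F^*(f dg) = (f ∘ F) d(g ∘ F), substitute each coordinate x_i by F_i(u, v) in f_i, and replace dx_i by d F_i = (∂F_i/∂u) du + (∂F_i/∂v) dv.
  For the x component: f_1(F) = -u^2 + 3*u*v - 2*v + 2; d F_1 = (2*u) du + (2) dv
  For the y component: f_2(F) = 3*u^2 + 3*u*v + 2*v; d F_2 = (-4*u) du + (0) dv
  For the z component: f_3(F) = -6*u^2; d F_3 = (-3*v) du + (-3*u) dv
Combining and collecting du, dv coefficients:
  coeff of du: 2*u*(-7*u^2 + 6*u*v - 6*v + 2)
  coeff of dv: 18*u^3 - 2*u^2 + 6*u*v - 4*v + 4
F^* omega = (2*u*(-7*u^2 + 6*u*v - 6*v + 2)) du + (18*u^3 - 2*u^2 + 6*u*v - 4*v + 4) dv.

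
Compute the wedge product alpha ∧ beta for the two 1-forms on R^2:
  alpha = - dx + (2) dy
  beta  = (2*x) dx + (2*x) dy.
alpha ∧ beta = (-6*x) dx ∧ dy

Distribute the wedge, using dx_i ∧ dx_j = -dx_j ∧ dx_i and dx_i ∧ dx_i = 0. For each pair (i, j) with i < j, the coefficient of dx_i ∧ dx_j in alpha ∧ beta is (alpha_i * beta_j - alpha_j * beta_i). Collecting: alpha ∧ beta = (-6*x) dx ∧ dy.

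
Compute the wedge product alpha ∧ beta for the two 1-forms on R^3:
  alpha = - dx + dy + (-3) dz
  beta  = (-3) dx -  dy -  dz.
alpha ∧ beta = (4) dx ∧ dy + (-8) dx ∧ dz + (-4) dy ∧ dz

Distribute the wedge, using dx_i ∧ dx_j = -dx_j ∧ dx_i and dx_i ∧ dx_i = 0. For each pair (i, j) with i < j, the coefficient of dx_i ∧ dx_j in alpha ∧ beta is (alpha_i * beta_j - alpha_j * beta_i). Collecting: alpha ∧ beta = (4) dx ∧ dy + (-8) dx ∧ dz + (-4) dy ∧ dz.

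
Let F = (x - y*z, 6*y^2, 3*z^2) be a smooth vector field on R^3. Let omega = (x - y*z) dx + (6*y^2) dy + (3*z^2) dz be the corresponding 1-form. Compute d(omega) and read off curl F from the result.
d(omega) = (0) dy ∧ dz + (-y) dz ∧ dx + (z) dx ∧ dy; curl F = (0, -y, z)

d omega = sum_{i<j} (∂f_j/∂x_i - ∂f_i/∂x_j) dx_i ∧ dx_j. Under the identification (dy ∧ dz, dz ∧ dx, dx ∧ dy) ↔ (e_x, e_y, e_z), the coefficients are exactly the components of curl F. Compute:
  ∂R/∂y - ∂Q/∂z = (0) - (0) = 0
  ∂P/∂z - ∂R/∂x = (-y) - (0) = -y
  ∂Q/∂x - ∂P/∂y = (0) - (-z) = z.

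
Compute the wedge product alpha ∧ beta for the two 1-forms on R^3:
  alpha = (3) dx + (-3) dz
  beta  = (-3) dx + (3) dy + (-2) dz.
alpha ∧ beta = (9) dx ∧ dy + (-15) dx ∧ dz + (9) dy ∧ dz

Distribute the wedge, using dx_i ∧ dx_j = -dx_j ∧ dx_i and dx_i ∧ dx_i = 0. For each pair (i, j) with i < j, the coefficient of dx_i ∧ dx_j in alpha ∧ beta is (alpha_i * beta_j - alpha_j * beta_i). Collecting: alpha ∧ beta = (9) dx ∧ dy + (-15) dx ∧ dz + (9) dy ∧ dz.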